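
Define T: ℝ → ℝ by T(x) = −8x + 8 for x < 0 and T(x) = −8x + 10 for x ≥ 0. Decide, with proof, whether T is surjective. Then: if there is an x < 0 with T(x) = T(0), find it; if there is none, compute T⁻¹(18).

Both pieces are strictly decreasing (slopes −8 and −8), so each is injective on its own interval.
The left piece maps (−∞, 0) onto (8, ∞); the right piece maps [0, ∞) onto (−∞, 10].
The union (8, ∞) ∪ (−∞, 10] covers ℝ, so T is surjective.
For the follow-up: the images overlap, so an x < 0 with T(x) = T(0) exists. T(0) = 10; solving −8x + 8 = 10 for x < 0 gives x = (10 − 8)/(−8) = −1/4.

-1/4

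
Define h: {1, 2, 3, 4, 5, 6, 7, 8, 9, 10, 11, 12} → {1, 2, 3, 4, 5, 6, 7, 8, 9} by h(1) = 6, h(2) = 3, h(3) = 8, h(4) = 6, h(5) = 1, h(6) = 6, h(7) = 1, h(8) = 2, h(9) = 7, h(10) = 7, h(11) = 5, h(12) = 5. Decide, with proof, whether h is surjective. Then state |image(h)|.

No element maps to 4, so h is not surjective.
The image of h is {1, 2, 3, 5, 6, 7, 8}, which has 7 elements.

7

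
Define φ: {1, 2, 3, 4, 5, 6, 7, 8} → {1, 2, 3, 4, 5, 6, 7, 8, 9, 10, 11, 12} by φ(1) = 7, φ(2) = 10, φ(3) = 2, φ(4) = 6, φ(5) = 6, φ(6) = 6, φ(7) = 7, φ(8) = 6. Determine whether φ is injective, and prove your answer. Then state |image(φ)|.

4

φ(4) = 6 = φ(5) with 4 ≠ 5, so φ is not injective.
The image of φ is {2, 6, 7, 10}, which has 4 elements.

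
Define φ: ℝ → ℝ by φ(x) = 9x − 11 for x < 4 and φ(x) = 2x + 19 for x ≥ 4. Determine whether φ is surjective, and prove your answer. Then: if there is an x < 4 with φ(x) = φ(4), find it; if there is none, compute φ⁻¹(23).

34/9

Both pieces are strictly increasing (slopes 9 and 2), so each is injective on its own interval.
The left piece maps (−∞, 4) onto (−∞, 25); the right piece maps [4, ∞) onto [27, ∞).
The union (−∞, 25) ∪ [27, ∞) omits the interval between 25 and 27; in particular 25 has no preimage. So φ is not surjective.
Because the two images are disjoint, no x < 4 has φ(x) = φ(4), so we compute φ⁻¹(23): 23 lies in (−∞, 25), so solve 9x − 11 = 23: x = (23 + 11)/9 = 34/9.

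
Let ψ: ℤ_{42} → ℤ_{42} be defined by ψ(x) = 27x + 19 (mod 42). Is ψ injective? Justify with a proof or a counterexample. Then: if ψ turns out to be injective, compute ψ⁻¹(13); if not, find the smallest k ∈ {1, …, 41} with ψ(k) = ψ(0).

14

Recall: injectivity means: for all s, t in the domain, ψ(s) = ψ(t) implies s = t.
We have gcd(27, 42) = 3 > 1. Taking s = 0 and t = 14: ψ(0) = 19 and ψ(14) = 27·14 + 19 = 397 ≡ 19 (mod 42).
So ψ(0) = ψ(14) while 0 ≠ 14, therefore ψ is not injective.
Since ψ is not injective, we find the least positive k with ψ(k) = ψ(0): this means 27k ≡ 0 (mod 42), i.e. 42 ∣ 27k. Since gcd(27, 42) = 3, dividing through by 3 this holds exactly when 14 ∣ 9k, and as gcd(9, 14) = 1, exactly when 14 ∣ k.
The smallest positive such k is 14.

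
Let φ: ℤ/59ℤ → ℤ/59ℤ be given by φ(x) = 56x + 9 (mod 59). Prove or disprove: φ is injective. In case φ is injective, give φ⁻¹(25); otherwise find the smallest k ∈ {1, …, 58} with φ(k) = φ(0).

34

Recall: φ is injective when φ(x_1) = φ(x_2) forces x_1 = x_2.
If φ(x_1) = φ(x_2), then 56x_1 ≡ 56x_2 (mod 59). Because gcd(56, 59) = 1, we may cancel 56 to get x_1 ≡ x_2 (mod 59).
Thus φ is injective.
We now compute 56⁻¹ mod 59 explicitly. Euclid's algorithm: 59 = 1·56 + 3, 56 = 18·3 + 2, 3 = 1·2 + 1; back-substituting gives 1 = 39·56 − 37·59, so 56⁻¹ ≡ 39 (mod 59).
Since φ is injective, we find φ⁻¹(25): we need 56x ≡ 25 − 9 ≡ 16 (mod 59). Using 56⁻¹ = 39: x ≡ 39·16 = 624 = 10·59 + 34, so x = 34.
Check: φ(34) = 56·34 + 9 = 1913 = 32·59 + 25 ≡ 25 (mod 59).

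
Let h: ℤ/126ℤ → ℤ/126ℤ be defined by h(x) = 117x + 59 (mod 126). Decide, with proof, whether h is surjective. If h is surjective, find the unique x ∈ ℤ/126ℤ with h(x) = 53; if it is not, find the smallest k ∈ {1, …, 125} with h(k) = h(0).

Recall: h is surjective if every y in the codomain equals h(x) for some x in the domain.
Since gcd(117, 126) = 9, we have 117x ≡ 0 (mod 9) for all x, so h(x) ≡ 5 (mod 9).
But 0 ≢ 5 (mod 9), so 0 ∈ ℤ/126ℤ has no preimage. Hence h is not surjective.
Since h is not surjective, we find the least positive k with h(k) = h(0): this means 117k ≡ 0 (mod 126), i.e. 126 ∣ 117k. Since gcd(117, 126) = 9, dividing through by 9 this holds exactly when 14 ∣ 13k, and as gcd(13, 14) = 1, exactly when 14 ∣ k.
The smallest positive such k is 14.

14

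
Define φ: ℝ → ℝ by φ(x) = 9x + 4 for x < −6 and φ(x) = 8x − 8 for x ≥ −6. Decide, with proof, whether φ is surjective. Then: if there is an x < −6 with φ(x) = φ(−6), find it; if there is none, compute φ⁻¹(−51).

Both pieces are strictly increasing (slopes 9 and 8), so each is injective on its own interval.
The left piece maps (−∞, −6) onto (−∞, −50); the right piece maps [−6, ∞) onto [−56, ∞).
The union (−∞, −50) ∪ [−56, ∞) covers ℝ, so φ is surjective.
For the follow-up: the images overlap, so an x < −6 with φ(x) = φ(−6) exists. φ(−6) = −56; solving 9x + 4 = −56 for x < −6 gives x = (−56 − 4)/9 = −20/3.

-20/3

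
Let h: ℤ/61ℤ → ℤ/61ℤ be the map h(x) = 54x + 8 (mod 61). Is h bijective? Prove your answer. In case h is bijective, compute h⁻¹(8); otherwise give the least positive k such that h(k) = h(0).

Suppose h(a) = h(b) in ℤ/61ℤ. Then 54a + 8 ≡ 54b + 8 (mod 61), therefore 54(a − b) ≡ 0 (mod 61).
Since gcd(54, 61) = 1, 54 is invertible modulo 61, hence a − b ≡ 0 (mod 61), i.e. a = b.
We now compute 54⁻¹ mod 61 explicitly. Euclid's algorithm: 61 = 1·54 + 7, 54 = 7·7 + 5, 7 = 1·5 + 2, 5 = 2·2 + 1; back-substituting gives 1 = 26·54 − 23·61, so 54⁻¹ ≡ 26 (mod 61).
Then y ↦ 26(y − 8) is a two-sided inverse to h, so every y ∈ ℤ/61ℤ has a preimage.
So h is bijective.
Since h is bijective, we compute h⁻¹(8): solve 54x + 8 ≡ 8 (mod 61), i.e. 54x ≡ 0 (mod 61).
Multiplying by 54⁻¹ = 26 gives x ≡ 26·0 = 0 ≡ 0 (mod 61).
Check: h(0) = 54·0 + 8 = 8 ≡ 8 (mod 61).

0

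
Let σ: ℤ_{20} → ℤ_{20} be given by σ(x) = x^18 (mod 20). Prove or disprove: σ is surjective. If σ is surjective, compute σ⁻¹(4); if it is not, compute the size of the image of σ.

6

σ(4): Repeated squaring mod 20: 4^1 ≡ 4, 4^2 ≡ 4² = 16, 4^4 ≡ 16² = 256 ≡ 16, 4^8 ≡ 16² = 256 ≡ 16, 4^16 ≡ 16² = 256 ≡ 16. Since 18 = 16 + 2, 4^18 ≡ 16·16: 16·16 = 256 ≡ 16. So 4^18 ≡ 16 (mod 20).
σ(6): Repeated squaring mod 20: 6^1 ≡ 6, 6^2 ≡ 6² = 36 ≡ 16, 6^4 ≡ 16² = 256 ≡ 16, 6^8 ≡ 16² = 256 ≡ 16, 6^16 ≡ 16² = 256 ≡ 16. Since 18 = 16 + 2, 6^18 ≡ 16·16: 16·16 = 256 ≡ 16. So 6^18 ≡ 16 (mod 20).
So σ(4) = σ(6) = 16 while 4 ≠ 6, hence σ is not injective.
A non-injective map from the 20-element set ℤ_{20} to itself takes at most 19 distinct values, so it cannot be surjective. Hence σ is not surjective.
Since σ is not surjective, we determine |image(σ)|. Computing x^18 mod 20 for each x (by repeated squaring, reducing mod 20 at every step), the values σ(0), σ(1), …, σ(19) are: 0, 1, 4, 9, 16, 5, 16, 9, 4, 1, 0, 1, 4, 9, 16, 5, 16, 9, 4, 1.
The distinct values are {0, 1, 4, 5, 9, 16}; there are 6 of them.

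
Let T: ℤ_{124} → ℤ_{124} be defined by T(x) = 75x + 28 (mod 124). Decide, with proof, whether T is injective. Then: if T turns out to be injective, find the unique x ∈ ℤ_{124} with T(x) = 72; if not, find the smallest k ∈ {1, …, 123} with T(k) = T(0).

32

If T(a) = T(b), then 75a ≡ 75b (mod 124). Because gcd(75, 124) = 1, we may cancel 75 to get a ≡ b (mod 124).
So T is injective.
We now compute 75⁻¹ mod 124 explicitly. Euclid's algorithm: 124 = 1·75 + 49, 75 = 1·49 + 26, 49 = 1·26 + 23, 26 = 1·23 + 3, 23 = 7·3 + 2, 3 = 1·2 + 1; back-substituting gives 1 = 43·75 − 26·124, so 75⁻¹ ≡ 43 (mod 124).
Since T is injective, we find T⁻¹(72): we need 75x ≡ 72 − 28 ≡ 44 (mod 124). Using 75⁻¹ = 43: x ≡ 43·44 = 1892 = 15·124 + 32, so x = 32.
Check: T(32) = 75·32 + 28 = 2428 = 19·124 + 72 ≡ 72 (mod 124).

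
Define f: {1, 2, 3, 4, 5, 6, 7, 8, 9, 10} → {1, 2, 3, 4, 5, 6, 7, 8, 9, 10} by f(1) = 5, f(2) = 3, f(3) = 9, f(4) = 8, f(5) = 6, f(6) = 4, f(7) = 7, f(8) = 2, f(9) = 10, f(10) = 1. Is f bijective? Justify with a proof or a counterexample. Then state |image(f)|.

10

The values 5, 3, 9, 8, 6, 4, 7, 2, 10, 1 are a permutation of {1, 2, 3, 4, 5, 6, 7, 8, 9, 10}: each element appears exactly once.
So f is injective and surjective, hence bijective.
The image of f is {1, 2, 3, 4, 5, 6, 7, 8, 9, 10}, which has 10 elements.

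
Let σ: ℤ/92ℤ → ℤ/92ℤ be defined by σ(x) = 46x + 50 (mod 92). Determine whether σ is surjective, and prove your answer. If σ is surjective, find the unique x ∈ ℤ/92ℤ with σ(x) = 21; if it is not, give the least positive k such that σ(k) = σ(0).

2

Since gcd(46, 92) = 46, we have 46x ≡ 0 (mod 46) for all x, so σ(x) ≡ 4 (mod 46).
But 0 ≢ 4 (mod 46), so 0 ∈ ℤ/92ℤ has no preimage. So σ is not surjective.
Since σ is not surjective, we find the least positive k with σ(k) = σ(0): this means 46k ≡ 0 (mod 92), i.e. 92 ∣ 46k. Since gcd(46, 92) = 46, dividing through by 46 this holds exactly when 2 ∣ k.
The smallest positive such k is 2.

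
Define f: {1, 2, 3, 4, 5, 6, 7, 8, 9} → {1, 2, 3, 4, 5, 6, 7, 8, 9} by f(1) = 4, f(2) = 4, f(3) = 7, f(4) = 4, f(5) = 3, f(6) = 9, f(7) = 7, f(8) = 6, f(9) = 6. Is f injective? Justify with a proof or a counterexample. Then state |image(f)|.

5

f(1) = 4 = f(2) with 1 ≠ 2, so f is not injective.
The image of f is {3, 4, 6, 7, 9}, which has 5 elements.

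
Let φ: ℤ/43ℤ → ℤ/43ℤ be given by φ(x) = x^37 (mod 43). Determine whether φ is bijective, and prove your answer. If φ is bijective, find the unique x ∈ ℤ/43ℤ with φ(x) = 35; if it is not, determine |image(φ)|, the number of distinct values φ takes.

Since 43 is prime, the nonzero elements of ℤ/43ℤ form a cyclic group of order 42.
As gcd(37, 42) = 1, raising to the 37th power is a bijection on this group: if a^37 ≡ b^37 then (ab^{−1})^37 = 1, and the only element of order dividing gcd(37, 42) = 1 is 1, so a = b.
With φ(0) = 0 this makes φ injective on all of ℤ/43ℤ, hence bijective (finite equal-size domain and codomain). In particular φ is bijective.
Since φ is bijective, we find the preimage of 35. The inverse of x ↦ x^37 on (ℤ/43ℤ)^× is x ↦ x^25, because 37·25 = 925 = 22·42 + 1 ≡ 1 (mod 42) and x^{42} = 1 for x ≠ 0 (Fermat). So φ⁻¹(35) = 35^25 mod 43.
Repeated squaring mod 43: 35^1 ≡ 35, 35^2 ≡ 35² = 1225 ≡ 21, 35^4 ≡ 21² = 441 ≡ 11, 35^8 ≡ 11² = 121 ≡ 35, 35^16 ≡ 35² = 1225 ≡ 21. Since 25 = 16 + 8 + 1, 35^25 ≡ 21·35·35: 21·35 = 735 ≡ 4, then 4·35 = 140 ≡ 11. So 35^25 ≡ 11 (mod 43).
Hence φ⁻¹(35) = 11.

11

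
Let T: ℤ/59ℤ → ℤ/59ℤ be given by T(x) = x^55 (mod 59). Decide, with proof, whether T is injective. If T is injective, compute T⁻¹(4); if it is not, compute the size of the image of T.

Since 59 is prime, the nonzero elements of ℤ/59ℤ form a cyclic group of order 58.
As gcd(55, 58) = 1, raising to the 55th power is a bijection on this group: if x_1^55 ≡ x_2^55 then (x_1x_2^{−1})^55 = 1, and the only element of order dividing gcd(55, 58) = 1 is 1, so x_1 = x_2.
With T(0) = 0 this makes T injective on all of ℤ/59ℤ, hence bijective (finite equal-size domain and codomain). In particular T is injective.
Since T is injective, we find the preimage of 4. The inverse of x ↦ x^55 on (ℤ/59ℤ)^× is x ↦ x^19, because 55·19 = 1045 = 18·58 + 1 ≡ 1 (mod 58) and x^{58} = 1 for x ≠ 0 (Fermat). So T⁻¹(4) = 4^19 mod 59.
Repeated squaring mod 59: 4^1 ≡ 4, 4^2 ≡ 4² = 16, 4^4 ≡ 16² = 256 ≡ 20, 4^8 ≡ 20² = 400 ≡ 46, 4^16 ≡ 46² = 2116 ≡ 51. Since 19 = 16 + 2 + 1, 4^19 ≡ 51·16·4: 51·16 = 816 ≡ 49, then 49·4 = 196 ≡ 19. So 4^19 ≡ 19 (mod 59).
Hence T⁻¹(4) = 19.

19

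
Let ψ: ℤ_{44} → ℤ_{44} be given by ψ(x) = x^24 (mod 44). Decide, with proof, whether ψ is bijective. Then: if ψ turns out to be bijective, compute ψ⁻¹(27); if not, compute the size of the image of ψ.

12

ψ(10): Repeated squaring mod 44: 10^1 ≡ 10, 10^2 ≡ 10² = 100 ≡ 12, 10^4 ≡ 12² = 144 ≡ 12, 10^8 ≡ 12² = 144 ≡ 12, 10^16 ≡ 12² = 144 ≡ 12. Since 24 = 16 + 8, 10^24 ≡ 12·12: 12·12 = 144 ≡ 12. So 10^24 ≡ 12 (mod 44).
ψ(12): Repeated squaring mod 44: 12^1 ≡ 12, 12^2 ≡ 12² = 144 ≡ 12, 12^4 ≡ 12² = 144 ≡ 12, 12^8 ≡ 12² = 144 ≡ 12, 12^16 ≡ 12² = 144 ≡ 12. Since 24 = 16 + 8, 12^24 ≡ 12·12: 12·12 = 144 ≡ 12. So 12^24 ≡ 12 (mod 44).
So ψ(10) = ψ(12) = 12 while 10 ≠ 12, hence ψ is not injective, hence not bijective.
Since ψ is not bijective, we determine |image(ψ)|. Computing x^24 mod 44 for each x (by repeated squaring, reducing mod 44 at every step), the values ψ(0), ψ(1), …, ψ(43) are: 0, 1, 16, 37, 36, 9, 20, 25, 4, 5, 12, 33, 12, 5, 4, 25, 20, 9, 36, 37, 16, 1, 0, 1, 16, 37, 36, 9, 20, 25, 4, 5, 12, 33, 12, 5, 4, 25, 20, 9, 36, 37, 16, 1.
The distinct values are {0, 1, 4, 5, 9, 12, 16, 20, 25, 33, 36, 37}; there are 12 of them.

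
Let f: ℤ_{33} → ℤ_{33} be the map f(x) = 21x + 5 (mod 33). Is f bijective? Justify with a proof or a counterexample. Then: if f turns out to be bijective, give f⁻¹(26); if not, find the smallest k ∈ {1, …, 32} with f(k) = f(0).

11

By definition, injectivity means: for all s, t in the domain, f(s) = f(t) implies s = t.
We have gcd(21, 33) = 3 > 1. Taking s = 0 and t = 11: f(0) = 5 and f(11) = 21·11 + 5 = 236 ≡ 5 (mod 33).
So f(0) = f(11) while 0 ≠ 11, thus f is not injective, hence not bijective.
Since f is not bijective, we find the least positive k with f(k) = f(0): this means 21k ≡ 0 (mod 33), i.e. 33 ∣ 21k. Since gcd(21, 33) = 3, dividing through by 3 this holds exactly when 11 ∣ 7k, and as gcd(7, 11) = 1, exactly when 11 ∣ k.
The smallest positive such k is 11.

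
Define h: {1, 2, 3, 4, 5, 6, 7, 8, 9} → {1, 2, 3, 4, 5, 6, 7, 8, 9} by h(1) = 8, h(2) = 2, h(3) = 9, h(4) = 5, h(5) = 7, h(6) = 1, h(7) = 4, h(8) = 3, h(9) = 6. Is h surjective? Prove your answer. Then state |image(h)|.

9

Every element of the codomain has a preimage: 1 = h(6), 2 = h(2), 3 = h(8), 4 = h(7), 5 = h(4), 6 = h(9), 7 = h(5), 8 = h(1), 9 = h(3).
Therefore h is surjective.
The image of h is {1, 2, 3, 4, 5, 6, 7, 8, 9}, which has 9 elements.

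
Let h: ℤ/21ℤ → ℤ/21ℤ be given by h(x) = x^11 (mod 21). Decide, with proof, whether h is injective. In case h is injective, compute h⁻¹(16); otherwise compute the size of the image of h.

Computing x^11 mod 21 for each x (by repeated squaring, reducing mod 21 at every step), the values h(0), h(1), …, h(20) are: 0, 1, 11, 12, 16, 17, 6, 7, 8, 18, 19, 2, 3, 13, 14, 15, 4, 5, 9, 10, 20.
Every element of ℤ/21ℤ appears exactly once in this list, so h is a bijection, and in particular injective.
Since h is injective, we read off the preimage of 16 from the same table: h(4) = 16, so h⁻¹(16) = 4.

4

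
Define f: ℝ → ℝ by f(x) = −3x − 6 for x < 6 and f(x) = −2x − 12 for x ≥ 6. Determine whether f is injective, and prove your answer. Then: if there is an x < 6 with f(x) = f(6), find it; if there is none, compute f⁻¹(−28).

Both pieces are strictly decreasing (slopes −3 and −2), so each is injective on its own interval.
The left piece maps (−∞, 6) onto (−24, ∞); the right piece maps [6, ∞) onto (−∞, −24].
These images are disjoint, so no value is attained by both pieces. Therefore f is injective.
Because the two images are disjoint, no x < 6 has f(x) = f(6), so we compute f⁻¹(−28): −28 lies in (−∞, −24], so solve −2x − 12 = −28: x = (−28 + 12)/(−2) = 8.

8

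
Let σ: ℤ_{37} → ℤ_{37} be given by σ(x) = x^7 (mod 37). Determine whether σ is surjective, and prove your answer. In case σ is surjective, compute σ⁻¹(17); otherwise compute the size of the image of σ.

Since 37 is prime, the nonzero elements of ℤ_{37} form a cyclic group of order 36.
As gcd(7, 36) = 1, raising to the 7th power is a bijection on this group: if u^7 ≡ v^7 then (uv^{−1})^7 = 1, and the only element of order dividing gcd(7, 36) = 1 is 1, so u = v.
With σ(0) = 0 this makes σ injective on all of ℤ_{37}, hence bijective (finite equal-size domain and codomain). In particular σ is surjective.
Since σ is surjective, we find the preimage of 17. The inverse of x ↦ x^7 on (ℤ_{37})^× is x ↦ x^31, because 7·31 = 217 = 6·36 + 1 ≡ 1 (mod 36) and x^{36} = 1 for x ≠ 0 (Fermat). So σ⁻¹(17) = 17^31 mod 37.
Repeated squaring mod 37: 17^1 ≡ 17, 17^2 ≡ 17² = 289 ≡ 30, 17^4 ≡ 30² = 900 ≡ 12, 17^8 ≡ 12² = 144 ≡ 33, 17^16 ≡ 33² = 1089 ≡ 16. Since 31 = 16 + 8 + 4 + 2 + 1, 17^31 ≡ 16·33·12·30·17: 16·33 = 528 ≡ 10, then 10·12 = 120 ≡ 9, then 9·30 = 270 ≡ 11, then 11·17 = 187 ≡ 2. So 17^31 ≡ 2 (mod 37).
Hence σ⁻¹(17) = 2.

2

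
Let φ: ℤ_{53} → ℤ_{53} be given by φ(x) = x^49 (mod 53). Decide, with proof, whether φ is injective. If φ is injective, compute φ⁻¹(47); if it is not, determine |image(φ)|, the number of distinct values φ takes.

24

Since 53 is prime, the nonzero elements of ℤ_{53} form a cyclic group of order 52.
As gcd(49, 52) = 1, raising to the 49th power is a bijection on this group: if a^49 ≡ b^49 then (ab^{−1})^49 = 1, and the only element of order dividing gcd(49, 52) = 1 is 1, so a = b.
With φ(0) = 0 this makes φ injective on all of ℤ_{53}, hence bijective (finite equal-size domain and codomain). In particular φ is injective.
Since φ is injective, we find the preimage of 47. The inverse of x ↦ x^49 on (ℤ_{53})^× is x ↦ x^17, because 49·17 = 833 = 16·52 + 1 ≡ 1 (mod 52) and x^{52} = 1 for x ≠ 0 (Fermat). So φ⁻¹(47) = 47^17 mod 53.
Repeated squaring mod 53: 47^1 ≡ 47, 47^2 ≡ 47² = 2209 ≡ 36, 47^4 ≡ 36² = 1296 ≡ 24, 47^8 ≡ 24² = 576 ≡ 46, 47^16 ≡ 46² = 2116 ≡ 49. Since 17 = 16 + 1, 47^17 ≡ 49·47: 49·47 = 2303 ≡ 24. So 47^17 ≡ 24 (mod 53).
Hence φ⁻¹(47) = 24.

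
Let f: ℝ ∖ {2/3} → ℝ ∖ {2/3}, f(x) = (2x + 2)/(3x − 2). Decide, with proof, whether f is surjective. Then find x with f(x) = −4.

For any y ≠ 2/3, solving y(3x − 2) = 2x + 2 for x gives a well-defined x ≠ 2/3. So f is surjective.
Solving f(x) = −4: cross-multiplying gives 2x + 2 = −4(3x − 2), which rearranges to 14x = 6, so x = 3/7.

3/7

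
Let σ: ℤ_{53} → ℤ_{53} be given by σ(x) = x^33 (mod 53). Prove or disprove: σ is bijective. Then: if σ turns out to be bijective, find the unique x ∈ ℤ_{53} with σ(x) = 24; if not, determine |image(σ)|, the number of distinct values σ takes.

46

Since 53 is prime, the nonzero elements of ℤ_{53} form a cyclic group of order 52.
As gcd(33, 52) = 1, raising to the 33rd power is a bijection on this group: if u^33 ≡ v^33 then (uv^{−1})^33 = 1, and the only element of order dividing gcd(33, 52) = 1 is 1, so u = v.
With σ(0) = 0 this makes σ injective on all of ℤ_{53}, hence bijective (finite equal-size domain and codomain). In particular σ is bijective.
Since σ is bijective, we find the preimage of 24. The inverse of x ↦ x^33 on (ℤ_{53})^× is x ↦ x^41, because 33·41 = 1353 = 26·52 + 1 ≡ 1 (mod 52) and x^{52} = 1 for x ≠ 0 (Fermat). So σ⁻¹(24) = 24^41 mod 53.
Repeated squaring mod 53: 24^1 ≡ 24, 24^2 ≡ 24² = 576 ≡ 46, 24^4 ≡ 46² = 2116 ≡ 49, 24^8 ≡ 49² = 2401 ≡ 16, 24^16 ≡ 16² = 256 ≡ 44, 24^32 ≡ 44² = 1936 ≡ 28. Since 41 = 32 + 8 + 1, 24^41 ≡ 28·16·24: 28·16 = 448 ≡ 24, then 24·24 = 576 ≡ 46. So 24^41 ≡ 46 (mod 53).
Hence σ⁻¹(24) = 46.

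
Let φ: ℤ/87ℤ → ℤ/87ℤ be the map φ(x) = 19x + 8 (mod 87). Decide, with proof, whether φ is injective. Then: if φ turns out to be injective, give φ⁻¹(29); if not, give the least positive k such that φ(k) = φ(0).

Recall that φ is injective if φ(x_1) = φ(x_2) implies x_1 = x_2.
Suppose φ(x_1) = φ(x_2) in ℤ/87ℤ. Then 19x_1 + 8 ≡ 19x_2 + 8 (mod 87), hence 19(x_1 − x_2) ≡ 0 (mod 87).
Since gcd(19, 87) = 1, 19 is invertible modulo 87, therefore x_1 − x_2 ≡ 0 (mod 87), i.e. x_1 = x_2.
Hence φ is injective.
We now compute 19⁻¹ mod 87 explicitly. Euclid's algorithm: 87 = 4·19 + 11, 19 = 1·11 + 8, 11 = 1·8 + 3, 8 = 2·3 + 2, 3 = 1·2 + 1; back-substituting gives 1 = 55·19 − 12·87, so 19⁻¹ ≡ 55 (mod 87).
Since φ is injective, we compute φ⁻¹(29): solve 19x + 8 ≡ 29 (mod 87), i.e. 19x ≡ 21 (mod 87).
Multiplying by 19⁻¹ = 55 gives x ≡ 55·21 = 1155 = 13·87 + 24 ≡ 24 (mod 87).
Check: φ(24) = 19·24 + 8 = 464 = 5·87 + 29 ≡ 29 (mod 87).

24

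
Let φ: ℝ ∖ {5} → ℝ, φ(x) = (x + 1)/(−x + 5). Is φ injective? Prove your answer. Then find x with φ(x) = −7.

6

Suppose φ(x_1) = φ(x_2). Cross-multiplying: (x_1 + 1)(−x_2 + 5) = (x_2 + 1)(−x_1 + 5).
Expanding both sides and cancelling the symmetric terms leaves 6·(x_1 − x_2) = 0. Since 6 ≠ 0, x_1 = x_2. Therefore φ is injective.
Solving φ(x) = −7: cross-multiplying gives x + 1 = −7(−x + 5), which rearranges to −6x = −36, so x = 6.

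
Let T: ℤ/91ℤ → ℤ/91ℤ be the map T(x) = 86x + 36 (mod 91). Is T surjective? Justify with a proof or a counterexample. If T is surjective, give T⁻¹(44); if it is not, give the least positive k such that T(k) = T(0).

53

Recall: surjectivity means every element of the codomain has a preimage under T.
Since gcd(86, 91) = 1, 86 is invertible modulo 91. Euclid's algorithm: 91 = 1·86 + 5, 86 = 17·5 + 1; back-substituting gives 1 = 18·86 − 17·91, so 86⁻¹ ≡ 18 (mod 91).
For any y ∈ ℤ/91ℤ, x = 18(y − 36) mod 91 satisfies T(x) = 86·18(y − 36) + 36 ≡ y (since 86·18 ≡ 1 mod 91). So every y has a preimage.
Thus T is surjective.
Since T is surjective, we find T⁻¹(44): we need 86x ≡ 44 − 36 ≡ 8 (mod 91). Using 86⁻¹ = 18: x ≡ 18·8 = 144 = 1·91 + 53, so x = 53.
Check: T(53) = 86·53 + 36 = 4594 = 50·91 + 44 ≡ 44 (mod 91).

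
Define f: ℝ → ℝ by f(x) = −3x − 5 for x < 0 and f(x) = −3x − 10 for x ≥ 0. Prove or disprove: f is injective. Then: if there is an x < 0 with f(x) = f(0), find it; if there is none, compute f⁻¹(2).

Both pieces are strictly decreasing (slopes −3 and −3), so each is injective on its own interval.
The left piece maps (−∞, 0) onto (−5, ∞); the right piece maps [0, ∞) onto (−∞, −10].
These images are disjoint, so no value is attained by both pieces. Hence f is injective.
Because the two images are disjoint, no x < 0 has f(x) = f(0), so we compute f⁻¹(2): 2 lies in (−5, ∞), so solve −3x − 5 = 2: x = (2 + 5)/(−3) = −7/3.

-7/3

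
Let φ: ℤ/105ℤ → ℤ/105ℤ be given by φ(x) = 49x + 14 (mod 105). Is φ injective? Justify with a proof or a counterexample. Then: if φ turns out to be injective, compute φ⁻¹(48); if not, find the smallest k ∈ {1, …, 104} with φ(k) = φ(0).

We have gcd(49, 105) = 7 > 1. Taking u = 0 and v = 15: φ(0) = 14 and φ(15) = 49·15 + 14 = 749 ≡ 14 (mod 105).
So φ(0) = φ(15) while 0 ≠ 15, thus φ is not injective.
Since φ is not injective, we find the least positive k with φ(k) = φ(0): this means 49k ≡ 0 (mod 105), i.e. 105 ∣ 49k. Since gcd(49, 105) = 7, dividing through by 7 this holds exactly when 15 ∣ 7k, and as gcd(7, 15) = 1, exactly when 15 ∣ k.
The smallest positive such k is 15.

15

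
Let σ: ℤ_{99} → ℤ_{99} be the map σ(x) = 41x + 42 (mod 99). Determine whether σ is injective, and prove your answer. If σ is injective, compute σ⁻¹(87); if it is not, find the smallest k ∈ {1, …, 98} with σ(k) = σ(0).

18

Suppose σ(u) = σ(v) in ℤ_{99}. Then 41u + 42 ≡ 41v + 42 (mod 99), hence 41(u − v) ≡ 0 (mod 99).
Since gcd(41, 99) = 1, 41 is invertible modulo 99, thus u − v ≡ 0 (mod 99), i.e. u = v.
Therefore σ is injective.
We now compute 41⁻¹ mod 99 explicitly. Euclid's algorithm: 99 = 2·41 + 17, 41 = 2·17 + 7, 17 = 2·7 + 3, 7 = 2·3 + 1; back-substituting gives 1 = 29·41 − 12·99, so 41⁻¹ ≡ 29 (mod 99).
Since σ is injective, we compute σ⁻¹(87): solve 41x + 42 ≡ 87 (mod 99), i.e. 41x ≡ 45 (mod 99).
Multiplying by 41⁻¹ = 29 gives x ≡ 29·45 = 1305 = 13·99 + 18 ≡ 18 (mod 99).
Check: σ(18) = 41·18 + 42 = 780 = 7·99 + 87 ≡ 87 (mod 99).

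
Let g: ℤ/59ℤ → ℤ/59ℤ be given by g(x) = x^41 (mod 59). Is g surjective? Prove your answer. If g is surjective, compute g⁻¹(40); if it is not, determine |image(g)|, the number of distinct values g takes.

39

Since 59 is prime, the nonzero elements of ℤ/59ℤ form a cyclic group of order 58.
As gcd(41, 58) = 1, raising to the 41st power is a bijection on this group: if x_1^41 ≡ x_2^41 then (x_1x_2^{−1})^41 = 1, and the only element of order dividing gcd(41, 58) = 1 is 1, so x_1 = x_2.
With g(0) = 0 this makes g injective on all of ℤ/59ℤ, hence bijective (finite equal-size domain and codomain). In particular g is surjective.
Since g is surjective, we find the preimage of 40. The inverse of x ↦ x^41 on (ℤ/59ℤ)^× is x ↦ x^17, because 41·17 = 697 = 12·58 + 1 ≡ 1 (mod 58) and x^{58} = 1 for x ≠ 0 (Fermat). So g⁻¹(40) = 40^17 mod 59.
Repeated squaring mod 59: 40^1 ≡ 40, 40^2 ≡ 40² = 1600 ≡ 7, 40^4 ≡ 7² = 49, 40^8 ≡ 49² = 2401 ≡ 41, 40^16 ≡ 41² = 1681 ≡ 29. Since 17 = 16 + 1, 40^17 ≡ 29·40: 29·40 = 1160 ≡ 39. So 40^17 ≡ 39 (mod 59).
Hence g⁻¹(40) = 39.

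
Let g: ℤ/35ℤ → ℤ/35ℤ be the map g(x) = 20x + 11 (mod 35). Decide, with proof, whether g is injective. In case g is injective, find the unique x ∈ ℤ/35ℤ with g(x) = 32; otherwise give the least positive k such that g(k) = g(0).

We have gcd(20, 35) = 5 > 1. Taking a = 0 and b = 7: g(0) = 11 and g(7) = 20·7 + 11 = 151 ≡ 11 (mod 35).
So g(0) = g(7) while 0 ≠ 7, hence g is not injective.
Since g is not injective, we find the least positive k with g(k) = g(0): this means 20k ≡ 0 (mod 35), i.e. 35 ∣ 20k. Since gcd(20, 35) = 5, dividing through by 5 this holds exactly when 7 ∣ 4k, and as gcd(4, 7) = 1, exactly when 7 ∣ k.
The smallest positive such k is 7.

7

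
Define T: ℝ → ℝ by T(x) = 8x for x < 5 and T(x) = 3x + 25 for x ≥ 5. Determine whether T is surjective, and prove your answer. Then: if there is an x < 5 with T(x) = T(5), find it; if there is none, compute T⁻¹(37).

Both pieces are strictly increasing (slopes 8 and 3), so each is injective on its own interval.
The left piece maps (−∞, 5) onto (−∞, 40); the right piece maps [5, ∞) onto [40, ∞).
These images together cover ℝ, so T is surjective.
Because the two images are disjoint, no x < 5 has T(x) = T(5), so we compute T⁻¹(37): 37 lies in (−∞, 40), so solve 8x = 37: x = (37 − 0)/8 = 37/8.

37/8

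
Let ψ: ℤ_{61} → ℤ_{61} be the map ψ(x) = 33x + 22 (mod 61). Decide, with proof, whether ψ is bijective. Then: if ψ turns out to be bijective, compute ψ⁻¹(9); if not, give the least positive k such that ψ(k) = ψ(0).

By definition, ψ is injective if ψ(a) = ψ(b) implies a = b.
Suppose ψ(a) = ψ(b) in ℤ_{61}. Then 33a + 22 ≡ 33b + 22 (mod 61), therefore 33(a − b) ≡ 0 (mod 61).
Since gcd(33, 61) = 1, 33 is invertible modulo 61, thus a − b ≡ 0 (mod 61), i.e. a = b.
We now compute 33⁻¹ mod 61 explicitly. Euclid's algorithm: 61 = 1·33 + 28, 33 = 1·28 + 5, 28 = 5·5 + 3, 5 = 1·3 + 2, 3 = 1·2 + 1; back-substituting gives 1 = 37·33 − 20·61, so 33⁻¹ ≡ 37 (mod 61).
For any y ∈ ℤ_{61}, x = 37(y − 22) mod 61 satisfies ψ(x) = 33·37(y − 22) + 22 ≡ y (since 33·37 ≡ 1 mod 61). So every y has a preimage.
Thus ψ is bijective.
Since ψ is bijective, we find ψ⁻¹(9): we need 33x ≡ 9 − 22 ≡ 48 (mod 61). Using 33⁻¹ = 37: x ≡ 37·48 = 1776 = 29·61 + 7, so x = 7.
Check: ψ(7) = 33·7 + 22 = 253 = 4·61 + 9 ≡ 9 (mod 61).

7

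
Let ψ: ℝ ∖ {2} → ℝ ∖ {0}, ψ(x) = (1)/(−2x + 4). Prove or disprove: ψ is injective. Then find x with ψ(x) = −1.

Suppose ψ(x_1) = ψ(x_2). Cross-multiplying: (1)(−2x_2 + 4) = (1)(−2x_1 + 4).
Expanding both sides and cancelling the symmetric terms leaves 2·(x_1 − x_2) = 0. Since 2 ≠ 0, x_1 = x_2. Thus ψ is injective.
Solving ψ(x) = −1: cross-multiplying gives 1 = −1(−2x + 4), which rearranges to −2x = −5, so x = 5/2.

5/2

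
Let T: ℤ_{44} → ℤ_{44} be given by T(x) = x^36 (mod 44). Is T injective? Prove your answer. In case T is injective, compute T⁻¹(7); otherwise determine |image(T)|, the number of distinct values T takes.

T(10): Repeated squaring mod 44: 10^1 ≡ 10, 10^2 ≡ 10² = 100 ≡ 12, 10^4 ≡ 12² = 144 ≡ 12, 10^8 ≡ 12² = 144 ≡ 12, 10^16 ≡ 12² = 144 ≡ 12, 10^32 ≡ 12² = 144 ≡ 12. Since 36 = 32 + 4, 10^36 ≡ 12·12: 12·12 = 144 ≡ 12. So 10^36 ≡ 12 (mod 44).
T(12): Repeated squaring mod 44: 12^1 ≡ 12, 12^2 ≡ 12² = 144 ≡ 12, 12^4 ≡ 12² = 144 ≡ 12, 12^8 ≡ 12² = 144 ≡ 12, 12^16 ≡ 12² = 144 ≡ 12, 12^32 ≡ 12² = 144 ≡ 12. Since 36 = 32 + 4, 12^36 ≡ 12·12: 12·12 = 144 ≡ 12. So 12^36 ≡ 12 (mod 44).
So T(10) = T(12) = 12 while 10 ≠ 12, hence T is not injective.
Since T is not injective, we determine |image(T)|. Computing x^36 mod 44 for each x (by repeated squaring, reducing mod 44 at every step), the values T(0), T(1), …, T(43) are: 0, 1, 20, 25, 4, 5, 16, 37, 36, 9, 12, 33, 12, 9, 36, 37, 16, 5, 4, 25, 20, 1, 0, 1, 20, 25, 4, 5, 16, 37, 36, 9, 12, 33, 12, 9, 36, 37, 16, 5, 4, 25, 20, 1.
The distinct values are {0, 1, 4, 5, 9, 12, 16, 20, 25, 33, 36, 37}; there are 12 of them.

12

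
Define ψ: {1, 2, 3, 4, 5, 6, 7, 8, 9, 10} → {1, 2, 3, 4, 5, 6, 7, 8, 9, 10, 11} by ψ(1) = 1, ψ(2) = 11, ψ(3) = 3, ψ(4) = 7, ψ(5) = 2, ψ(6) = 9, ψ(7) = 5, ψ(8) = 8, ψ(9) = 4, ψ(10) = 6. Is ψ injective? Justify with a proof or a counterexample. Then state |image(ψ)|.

The values ψ(1), …, ψ(10) are 1, 11, 3, 7, 2, 9, 5, 8, 4, 6 — all distinct.
So ψ(u) = ψ(v) only when u = v, and ψ is injective.
The image of ψ is {1, 2, 3, 4, 5, 6, 7, 8, 9, 11}, which has 10 elements.

10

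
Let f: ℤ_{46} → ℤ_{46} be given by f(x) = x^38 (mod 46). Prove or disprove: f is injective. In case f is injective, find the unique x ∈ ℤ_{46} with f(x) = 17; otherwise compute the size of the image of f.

f(22): Repeated squaring mod 46: 22^1 ≡ 22, 22^2 ≡ 22² = 484 ≡ 24, 22^4 ≡ 24² = 576 ≡ 24, 22^8 ≡ 24² = 576 ≡ 24, 22^16 ≡ 24² = 576 ≡ 24, 22^32 ≡ 24² = 576 ≡ 24. Since 38 = 32 + 4 + 2, 22^38 ≡ 24·24·24: 24·24 = 576 ≡ 24, then 24·24 = 576 ≡ 24. So 22^38 ≡ 24 (mod 46).
f(24): Repeated squaring mod 46: 24^1 ≡ 24, 24^2 ≡ 24² = 576 ≡ 24, 24^4 ≡ 24² = 576 ≡ 24, 24^8 ≡ 24² = 576 ≡ 24, 24^16 ≡ 24² = 576 ≡ 24, 24^32 ≡ 24² = 576 ≡ 24. Since 38 = 32 + 4 + 2, 24^38 ≡ 24·24·24: 24·24 = 576 ≡ 24, then 24·24 = 576 ≡ 24. So 24^38 ≡ 24 (mod 46).
So f(22) = f(24) = 24 while 22 ≠ 24, therefore f is not injective.
Since f is not injective, we determine |image(f)|. Computing x^38 mod 46 for each x (by repeated squaring, reducing mod 46 at every step), the values f(0), f(1), …, f(45) are: 0, 1, 32, 13, 12, 3, 2, 29, 16, 31, 4, 41, 18, 27, 8, 39, 6, 25, 26, 35, 36, 9, 24, 23, 24, 9, 36, 35, 26, 25, 6, 39, 8, 27, 18, 41, 4, 31, 16, 29, 2, 3, 12, 13, 32, 1.
The distinct values are {0, 1, 2, 3, 4, 6, 8, 9, 12, 13, 16, 18, 23, 24, 25, 26, 27, 29, 31, 32, 35, 36, 39, 41}; there are 24 of them.

24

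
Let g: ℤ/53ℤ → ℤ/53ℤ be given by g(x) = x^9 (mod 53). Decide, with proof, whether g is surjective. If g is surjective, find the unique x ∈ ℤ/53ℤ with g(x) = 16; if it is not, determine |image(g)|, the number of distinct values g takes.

15

Since 53 is prime, the nonzero elements of ℤ/53ℤ form a cyclic group of order 52.
As gcd(9, 52) = 1, raising to the 9th power is a bijection on this group: if a^9 ≡ b^9 then (ab^{−1})^9 = 1, and the only element of order dividing gcd(9, 52) = 1 is 1, so a = b.
With g(0) = 0 this makes g injective on all of ℤ/53ℤ, hence bijective (finite equal-size domain and codomain). In particular g is surjective.
Since g is surjective, we find the preimage of 16. The inverse of x ↦ x^9 on (ℤ/53ℤ)^× is x ↦ x^29, because 9·29 = 261 = 5·52 + 1 ≡ 1 (mod 52) and x^{52} = 1 for x ≠ 0 (Fermat). So g⁻¹(16) = 16^29 mod 53.
Repeated squaring mod 53: 16^1 ≡ 16, 16^2 ≡ 16² = 256 ≡ 44, 16^4 ≡ 44² = 1936 ≡ 28, 16^8 ≡ 28² = 784 ≡ 42, 16^16 ≡ 42² = 1764 ≡ 15. Since 29 = 16 + 8 + 4 + 1, 16^29 ≡ 15·42·28·16: 15·42 = 630 ≡ 47, then 47·28 = 1316 ≡ 44, then 44·16 = 704 ≡ 15. So 16^29 ≡ 15 (mod 53).
Hence g⁻¹(16) = 15.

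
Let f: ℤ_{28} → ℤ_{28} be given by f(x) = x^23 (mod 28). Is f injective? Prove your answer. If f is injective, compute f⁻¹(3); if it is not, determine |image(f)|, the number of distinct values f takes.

f(0) = 0^23 = 0.
f(14): Repeated squaring mod 28: 14^1 ≡ 14, 14^2 ≡ 14² = 196 ≡ 0, 14^4 ≡ 0² = 0, 14^8 ≡ 0² = 0, 14^16 ≡ 0² = 0. Since 23 = 16 + 4 + 2 + 1, 14^23 ≡ 0·0·0·14: 0·0 = 0, then 0·0 = 0, then 0·14 = 0. So 14^23 ≡ 0 (mod 28).
So f(0) = f(14) = 0 while 0 ≠ 14, thus f is not injective.
Since f is not injective, we determine |image(f)|. Computing x^23 mod 28 for each x (by repeated squaring, reducing mod 28 at every step), the values f(0), f(1), …, f(27) are: 0, 1, 4, 19, 16, 17, 20, 7, 8, 25, 12, 23, 24, 13, 0, 15, 4, 5, 16, 3, 20, 21, 8, 11, 12, 9, 24, 27.
The distinct values are {0, 1, 3, 4, 5, 7, 8, 9, 11, 12, 13, 15, 16, 17, 19, 20, 21, 23, 24, 25, 27}; there are 21 of them.

21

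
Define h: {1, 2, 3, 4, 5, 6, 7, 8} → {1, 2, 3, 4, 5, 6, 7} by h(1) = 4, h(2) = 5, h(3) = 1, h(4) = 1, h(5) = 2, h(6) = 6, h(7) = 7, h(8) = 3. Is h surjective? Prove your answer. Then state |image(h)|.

Every element of the codomain has a preimage: 1 = h(3), 2 = h(5), 3 = h(8), 4 = h(1), 5 = h(2), 6 = h(6), 7 = h(7).
Hence h is surjective.
The image of h is {1, 2, 3, 4, 5, 6, 7}, which has 7 elements.

7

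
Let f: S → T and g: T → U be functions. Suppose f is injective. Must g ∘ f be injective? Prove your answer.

not injective

No. Take S = T = U = {0, 1}, f = identity (injective), and g(x) = 0 for every x.
Then (g ∘ f)(0) = 0 = (g ∘ f)(1) with 0 ≠ 1, so g ∘ f is not injective.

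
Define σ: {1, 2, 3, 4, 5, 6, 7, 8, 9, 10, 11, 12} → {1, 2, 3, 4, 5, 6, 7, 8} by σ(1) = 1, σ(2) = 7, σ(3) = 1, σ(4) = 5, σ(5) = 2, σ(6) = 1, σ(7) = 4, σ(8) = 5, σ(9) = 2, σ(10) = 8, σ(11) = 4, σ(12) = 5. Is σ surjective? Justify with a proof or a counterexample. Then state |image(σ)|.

No element maps to 3, so σ is not surjective.
The image of σ is {1, 2, 4, 5, 7, 8}, which has 6 elements.

6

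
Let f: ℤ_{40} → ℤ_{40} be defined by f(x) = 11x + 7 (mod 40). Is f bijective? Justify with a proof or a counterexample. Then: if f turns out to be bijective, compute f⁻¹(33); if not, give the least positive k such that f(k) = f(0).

6

If f(a) = f(b), then 11a ≡ 11b (mod 40). Because gcd(11, 40) = 1, we may cancel 11 to get a ≡ b (mod 40).
We now compute 11⁻¹ mod 40 explicitly. Euclid's algorithm: 40 = 3·11 + 7, 11 = 1·7 + 4, 7 = 1·4 + 3, 4 = 1·3 + 1; back-substituting gives 1 = 11·11 − 3·40, so 11⁻¹ ≡ 11 (mod 40).
Then y ↦ 11(y − 7) is a two-sided inverse to f, so every y ∈ ℤ_{40} has a preimage.
So f is bijective.
Since f is bijective, we find f⁻¹(33): we need 11x ≡ 33 − 7 ≡ 26 (mod 40). Using 11⁻¹ = 11: x ≡ 11·26 = 286 = 7·40 + 6, so x = 6.
Check: f(6) = 11·6 + 7 = 73 = 1·40 + 33 ≡ 33 (mod 40).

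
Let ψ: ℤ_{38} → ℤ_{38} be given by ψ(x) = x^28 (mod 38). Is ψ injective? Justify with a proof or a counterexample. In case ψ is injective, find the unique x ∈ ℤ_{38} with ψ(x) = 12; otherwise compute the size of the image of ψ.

20

ψ(18): Repeated squaring mod 38: 18^1 ≡ 18, 18^2 ≡ 18² = 324 ≡ 20, 18^4 ≡ 20² = 400 ≡ 20, 18^8 ≡ 20² = 400 ≡ 20, 18^16 ≡ 20² = 400 ≡ 20. Since 28 = 16 + 8 + 4, 18^28 ≡ 20·20·20: 20·20 = 400 ≡ 20, then 20·20 = 400 ≡ 20. So 18^28 ≡ 20 (mod 38).
ψ(20): Repeated squaring mod 38: 20^1 ≡ 20, 20^2 ≡ 20² = 400 ≡ 20, 20^4 ≡ 20² = 400 ≡ 20, 20^8 ≡ 20² = 400 ≡ 20, 20^16 ≡ 20² = 400 ≡ 20. Since 28 = 16 + 8 + 4, 20^28 ≡ 20·20·20: 20·20 = 400 ≡ 20, then 20·20 = 400 ≡ 20. So 20^28 ≡ 20 (mod 38).
So ψ(18) = ψ(20) = 20 while 18 ≠ 20, so ψ is not injective.
Since ψ is not injective, we determine |image(ψ)|. Computing x^28 mod 38 for each x (by repeated squaring, reducing mod 38 at every step), the values ψ(0), ψ(1), …, ψ(37) are: 0, 1, 36, 35, 4, 5, 6, 7, 30, 9, 28, 11, 26, 25, 24, 23, 16, 17, 20, 19, 20, 17, 16, 23, 24, 25, 26, 11, 28, 9, 30, 7, 6, 5, 4, 35, 36, 1.
The distinct values are {0, 1, 4, 5, 6, 7, 9, 11, 16, 17, 19, 20, 23, 24, 25, 26, 28, 30, 35, 36}; there are 20 of them.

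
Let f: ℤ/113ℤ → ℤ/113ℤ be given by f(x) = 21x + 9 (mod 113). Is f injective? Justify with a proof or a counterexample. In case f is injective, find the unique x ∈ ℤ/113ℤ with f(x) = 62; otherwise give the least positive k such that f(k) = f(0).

If f(s) = f(t), then 21s ≡ 21t (mod 113). Because gcd(21, 113) = 1, we may cancel 21 to get s ≡ t (mod 113).
Hence f is injective.
We now compute 21⁻¹ mod 113 explicitly. Euclid's algorithm: 113 = 5·21 + 8, 21 = 2·8 + 5, 8 = 1·5 + 3, 5 = 1·3 + 2, 3 = 1·2 + 1; back-substituting gives 1 = 70·21 − 13·113, so 21⁻¹ ≡ 70 (mod 113).
Since f is injective, we compute f⁻¹(62): solve 21x + 9 ≡ 62 (mod 113), i.e. 21x ≡ 53 (mod 113).
Multiplying by 21⁻¹ = 70 gives x ≡ 70·53 = 3710 = 32·113 + 94 ≡ 94 (mod 113).
Check: f(94) = 21·94 + 9 = 1983 = 17·113 + 62 ≡ 62 (mod 113).

94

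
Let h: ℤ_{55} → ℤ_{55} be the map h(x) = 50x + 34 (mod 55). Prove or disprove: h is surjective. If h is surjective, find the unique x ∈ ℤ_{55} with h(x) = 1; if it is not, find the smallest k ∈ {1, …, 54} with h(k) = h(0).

11

Recall: surjectivity means every element of the codomain has a preimage under h.
Since gcd(50, 55) = 5, we have 50x ≡ 0 (mod 5) for all x, so h(x) ≡ 4 (mod 5).
But 0 ≢ 4 (mod 5), so 0 ∈ ℤ_{55} has no preimage. Hence h is not surjective.
Since h is not surjective, we find the least positive k with h(k) = h(0): this means 50k ≡ 0 (mod 55), i.e. 55 ∣ 50k. Since gcd(50, 55) = 5, dividing through by 5 this holds exactly when 11 ∣ 10k, and as gcd(10, 11) = 1, exactly when 11 ∣ k.
The smallest positive such k is 11.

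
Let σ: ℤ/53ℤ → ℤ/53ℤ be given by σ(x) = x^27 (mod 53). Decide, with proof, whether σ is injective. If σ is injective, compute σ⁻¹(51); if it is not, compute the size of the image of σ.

2

Since 53 is prime, the nonzero elements of ℤ/53ℤ form a cyclic group of order 52.
As gcd(27, 52) = 1, raising to the 27th power is a bijection on this group: if x_1^27 ≡ x_2^27 then (x_1x_2^{−1})^27 = 1, and the only element of order dividing gcd(27, 52) = 1 is 1, so x_1 = x_2.
With σ(0) = 0 this makes σ injective on all of ℤ/53ℤ, hence bijective (finite equal-size domain and codomain). In particular σ is injective.
Since σ is injective, we find the preimage of 51. The inverse of x ↦ x^27 on (ℤ/53ℤ)^× is x ↦ x^27, because 27·27 = 729 = 14·52 + 1 ≡ 1 (mod 52) and x^{52} = 1 for x ≠ 0 (Fermat). So σ⁻¹(51) = 51^27 mod 53.
Repeated squaring mod 53: 51^1 ≡ 51, 51^2 ≡ 51² = 2601 ≡ 4, 51^4 ≡ 4² = 16, 51^8 ≡ 16² = 256 ≡ 44, 51^16 ≡ 44² = 1936 ≡ 28. Since 27 = 16 + 8 + 2 + 1, 51^27 ≡ 28·44·4·51: 28·44 = 1232 ≡ 13, then 13·4 = 52, then 52·51 = 2652 ≡ 2. So 51^27 ≡ 2 (mod 53).
Hence σ⁻¹(51) = 2.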